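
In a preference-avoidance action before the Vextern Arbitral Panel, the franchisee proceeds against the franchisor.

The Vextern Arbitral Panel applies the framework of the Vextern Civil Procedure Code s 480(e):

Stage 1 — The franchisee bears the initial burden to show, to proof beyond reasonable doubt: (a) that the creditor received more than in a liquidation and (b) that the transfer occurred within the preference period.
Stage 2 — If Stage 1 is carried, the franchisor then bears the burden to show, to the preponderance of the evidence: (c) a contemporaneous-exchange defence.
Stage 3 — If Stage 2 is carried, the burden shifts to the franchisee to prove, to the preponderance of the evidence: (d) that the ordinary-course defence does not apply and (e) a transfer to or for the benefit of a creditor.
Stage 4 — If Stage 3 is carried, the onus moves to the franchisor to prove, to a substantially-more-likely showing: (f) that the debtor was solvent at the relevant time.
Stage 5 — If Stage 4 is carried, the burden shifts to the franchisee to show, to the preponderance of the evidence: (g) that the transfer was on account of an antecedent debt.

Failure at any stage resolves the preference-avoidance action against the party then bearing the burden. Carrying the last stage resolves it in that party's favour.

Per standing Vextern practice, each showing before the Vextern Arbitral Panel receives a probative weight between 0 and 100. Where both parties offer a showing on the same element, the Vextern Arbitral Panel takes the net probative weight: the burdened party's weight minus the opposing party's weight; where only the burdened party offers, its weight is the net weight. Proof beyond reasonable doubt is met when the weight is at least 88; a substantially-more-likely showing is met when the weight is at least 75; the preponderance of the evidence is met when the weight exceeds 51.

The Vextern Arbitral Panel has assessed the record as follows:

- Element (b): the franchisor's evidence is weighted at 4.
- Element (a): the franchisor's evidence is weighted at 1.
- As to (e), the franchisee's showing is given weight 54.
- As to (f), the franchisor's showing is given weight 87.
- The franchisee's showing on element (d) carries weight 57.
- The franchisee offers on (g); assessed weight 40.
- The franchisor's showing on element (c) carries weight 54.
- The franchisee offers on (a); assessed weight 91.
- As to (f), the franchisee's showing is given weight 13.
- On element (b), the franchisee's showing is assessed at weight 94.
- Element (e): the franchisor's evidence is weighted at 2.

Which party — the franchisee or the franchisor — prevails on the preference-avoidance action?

franchisee

Stage 1 — burden on franchisee; standard: proof beyond reasonable doubt (weight is at least 88).
    (a): 91 − 1 = 90 ≥ 88 [met]
    (b): 94 − 4 = 90 ≥ 88 [met]
  Stage 1 carried; the burden shifts to the franchisor.
Stage 2 — burden on franchisor; standard: the preponderance of the evidence (weight exceeds 51).
    (c): 54 > 51 [met]
  Stage 2 is satisfied; the onus moves to the franchisee.
Stage 3 — burden on franchisee; standard: the preponderance of the evidence (weight exceeds 51).
    (d): 57 > 51 [met]
    (e): 54 − 2 = 52 > 51 [met]
  The franchisee carries Stage 3; the franchisor now bears the burden.
Stage 4 — burden on franchisor; standard: a substantially-more-likely showing (weight is at least 75).
    (f): 87 − 13 = 74 < 75 [not met]
  The franchisor does not carry Stage 4.
The franchisee prevails.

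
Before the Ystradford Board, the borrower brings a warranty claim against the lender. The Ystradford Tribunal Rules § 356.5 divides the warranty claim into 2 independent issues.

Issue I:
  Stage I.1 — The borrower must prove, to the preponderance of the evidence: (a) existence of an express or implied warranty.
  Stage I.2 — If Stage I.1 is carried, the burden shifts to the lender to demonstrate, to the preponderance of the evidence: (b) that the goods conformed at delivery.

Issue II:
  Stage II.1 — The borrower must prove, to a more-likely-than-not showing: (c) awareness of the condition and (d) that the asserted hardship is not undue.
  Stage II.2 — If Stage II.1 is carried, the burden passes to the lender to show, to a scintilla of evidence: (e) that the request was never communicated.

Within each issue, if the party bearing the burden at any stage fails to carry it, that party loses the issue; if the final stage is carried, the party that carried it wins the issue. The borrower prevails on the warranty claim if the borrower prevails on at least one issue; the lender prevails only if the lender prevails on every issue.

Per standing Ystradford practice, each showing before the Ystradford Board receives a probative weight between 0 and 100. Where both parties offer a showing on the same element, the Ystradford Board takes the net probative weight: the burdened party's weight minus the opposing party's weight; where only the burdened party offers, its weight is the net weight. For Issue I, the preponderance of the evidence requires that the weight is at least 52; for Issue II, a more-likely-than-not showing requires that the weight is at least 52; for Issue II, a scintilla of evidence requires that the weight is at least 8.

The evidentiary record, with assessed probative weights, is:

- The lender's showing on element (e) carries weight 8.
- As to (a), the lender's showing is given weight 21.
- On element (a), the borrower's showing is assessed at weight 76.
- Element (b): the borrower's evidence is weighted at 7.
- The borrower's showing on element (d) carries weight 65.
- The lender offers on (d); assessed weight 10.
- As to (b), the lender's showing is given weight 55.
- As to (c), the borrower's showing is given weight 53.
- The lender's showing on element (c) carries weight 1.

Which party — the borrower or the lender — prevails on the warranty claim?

borrower

— Issue I —
Stage I.1 — burden on borrower; standard: the preponderance of the evidence (weight is at least 52).
    (a): 76 − 21 = 55 ≥ 52 [met]
  Stage I.1 is satisfied; the onus moves to the lender.
Stage I.2 — burden on lender; standard: the preponderance of the evidence (weight is at least 52).
    (b): 55 − 7 = 48 < 52 [not met]
  Not every element is met, so the lender fails to carry Stage I.2.
The analysis ends at Stage I.2; the borrower prevails on this issue.
— Issue II —
Stage II.1 (borrower, a more-likely-than-not showing, weight is at least 52): (c) net 53−1=52 ≥ 52 — meets; (d) net 65−10=55 ≥ 52 — meets.
  Stage II.1 carried; the burden shifts to the lender.
Stage II.2 (lender, a scintilla of evidence, weight is at least 8): (e) 8 ≥ 8 — meets.
  The lender carries the last stage.
With every stage satisfied, the lender prevails on this issue.
Per-issue: Issue I → borrower; Issue II → lender. The borrower must prevail on at least one issue; overall, the borrower prevails.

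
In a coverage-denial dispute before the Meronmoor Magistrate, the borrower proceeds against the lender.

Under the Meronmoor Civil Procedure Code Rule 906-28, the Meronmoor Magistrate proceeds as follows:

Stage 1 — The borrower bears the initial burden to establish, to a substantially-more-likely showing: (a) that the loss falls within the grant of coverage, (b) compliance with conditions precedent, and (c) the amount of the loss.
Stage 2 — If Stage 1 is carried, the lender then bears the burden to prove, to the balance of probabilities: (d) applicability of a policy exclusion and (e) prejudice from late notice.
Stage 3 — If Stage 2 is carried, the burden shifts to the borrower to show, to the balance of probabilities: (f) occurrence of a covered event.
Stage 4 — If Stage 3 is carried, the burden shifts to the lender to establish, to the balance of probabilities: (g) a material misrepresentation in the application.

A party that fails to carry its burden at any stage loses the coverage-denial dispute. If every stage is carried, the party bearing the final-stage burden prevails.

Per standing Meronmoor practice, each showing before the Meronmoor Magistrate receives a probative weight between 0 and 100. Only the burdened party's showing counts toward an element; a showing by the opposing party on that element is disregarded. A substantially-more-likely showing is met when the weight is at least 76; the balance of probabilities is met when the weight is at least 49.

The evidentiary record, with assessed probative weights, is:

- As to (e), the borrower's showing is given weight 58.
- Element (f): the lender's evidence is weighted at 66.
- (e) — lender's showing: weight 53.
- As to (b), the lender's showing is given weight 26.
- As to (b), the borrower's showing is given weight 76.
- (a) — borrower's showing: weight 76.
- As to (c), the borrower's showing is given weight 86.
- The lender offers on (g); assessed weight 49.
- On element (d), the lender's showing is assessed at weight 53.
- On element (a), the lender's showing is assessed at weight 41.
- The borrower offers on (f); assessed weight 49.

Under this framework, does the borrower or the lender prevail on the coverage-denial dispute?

lender

At Stage 1 the borrower must meet a substantially-more-likely showing (weight is at least 76): on (a) the weight is 76 (the lender's 41 is given no effect), ≥ 76, so (a) meets the standard; on (b) the weight is 76 (the lender's 26 is given no effect), which does reach 76, so (b) meets the standard; on (c) the weight is 86, ≥ 76, so (c) meets the standard.
  Stage 1 carried; the burden shifts to the lender.
At Stage 2 the lender must meet the balance of probabilities (weight is at least 49): on (d) the weight is 53, ≥ 49, so (d) meets the standard; on (e) the weight is 53 (the borrower's 58 is given no effect), ≥ 49, so (e) meets the standard.
  The lender carries Stage 2; the borrower now bears the burden.
At Stage 3 the borrower must meet the balance of probabilities (weight is at least 49): on (f) the weight is 49 (the lender's 66 is given no effect), ≥ 49, so (f) meets the standard.
  Stage 3 carried; the burden shifts to the lender.
At Stage 4 the lender must meet the balance of probabilities (weight is at least 49): on (g) the weight is 49, which does reach 49, so (g) meets the standard.
  The lender carries the last stage.
All stages carried — the lender prevails.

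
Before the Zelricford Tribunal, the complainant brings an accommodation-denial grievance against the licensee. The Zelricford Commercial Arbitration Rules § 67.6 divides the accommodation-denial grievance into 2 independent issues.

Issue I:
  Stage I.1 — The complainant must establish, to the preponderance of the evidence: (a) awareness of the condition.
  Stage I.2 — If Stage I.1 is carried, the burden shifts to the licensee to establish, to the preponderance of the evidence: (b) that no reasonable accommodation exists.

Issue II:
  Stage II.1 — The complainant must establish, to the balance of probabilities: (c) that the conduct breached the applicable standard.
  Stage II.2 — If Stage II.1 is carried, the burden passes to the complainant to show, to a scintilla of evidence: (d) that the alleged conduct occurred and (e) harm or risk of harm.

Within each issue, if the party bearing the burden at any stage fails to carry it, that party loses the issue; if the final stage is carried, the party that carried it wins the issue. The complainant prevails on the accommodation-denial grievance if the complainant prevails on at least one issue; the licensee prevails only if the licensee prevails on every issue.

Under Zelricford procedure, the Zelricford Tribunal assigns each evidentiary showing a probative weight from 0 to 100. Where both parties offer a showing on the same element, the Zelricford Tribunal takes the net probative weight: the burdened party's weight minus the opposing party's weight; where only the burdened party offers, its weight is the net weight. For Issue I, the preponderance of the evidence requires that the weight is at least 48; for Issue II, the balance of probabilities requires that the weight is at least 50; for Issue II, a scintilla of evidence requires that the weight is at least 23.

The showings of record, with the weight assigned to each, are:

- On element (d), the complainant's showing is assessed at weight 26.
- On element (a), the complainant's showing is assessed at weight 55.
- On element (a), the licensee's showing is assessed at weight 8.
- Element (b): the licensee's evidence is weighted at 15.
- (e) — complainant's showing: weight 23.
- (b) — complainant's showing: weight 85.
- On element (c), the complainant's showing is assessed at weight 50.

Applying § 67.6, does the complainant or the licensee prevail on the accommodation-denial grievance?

— Issue I —
Stage I.1 — burden on complainant; standard: the preponderance of the evidence (weight is at least 48).
    (a): 55 − 8 = 47 < 48 [not met]
  Not every element is met, so the complainant fails to carry Stage I.1.
So the licensee prevails on this issue.
— Issue II —
Stage II.1 — burden on complainant; standard: the balance of probabilities (weight is at least 50).
    (c): 50 ≥ 50 [met]
  Stage II.1 is satisfied; the complainant continues to bear the burden.
Stage II.2 — burden on complainant; standard: a scintilla of evidence (weight is at least 23).
    (d): 26 ≥ 23 [met]
    (e): 23 ≥ 23 [met]
  The complainant carries the last stage.
Every stage carried; the complainant prevails on this issue.
Per-issue: Issue I → licensee; Issue II → complainant. The complainant must prevail on at least one issue; overall, the complainant prevails.

complainant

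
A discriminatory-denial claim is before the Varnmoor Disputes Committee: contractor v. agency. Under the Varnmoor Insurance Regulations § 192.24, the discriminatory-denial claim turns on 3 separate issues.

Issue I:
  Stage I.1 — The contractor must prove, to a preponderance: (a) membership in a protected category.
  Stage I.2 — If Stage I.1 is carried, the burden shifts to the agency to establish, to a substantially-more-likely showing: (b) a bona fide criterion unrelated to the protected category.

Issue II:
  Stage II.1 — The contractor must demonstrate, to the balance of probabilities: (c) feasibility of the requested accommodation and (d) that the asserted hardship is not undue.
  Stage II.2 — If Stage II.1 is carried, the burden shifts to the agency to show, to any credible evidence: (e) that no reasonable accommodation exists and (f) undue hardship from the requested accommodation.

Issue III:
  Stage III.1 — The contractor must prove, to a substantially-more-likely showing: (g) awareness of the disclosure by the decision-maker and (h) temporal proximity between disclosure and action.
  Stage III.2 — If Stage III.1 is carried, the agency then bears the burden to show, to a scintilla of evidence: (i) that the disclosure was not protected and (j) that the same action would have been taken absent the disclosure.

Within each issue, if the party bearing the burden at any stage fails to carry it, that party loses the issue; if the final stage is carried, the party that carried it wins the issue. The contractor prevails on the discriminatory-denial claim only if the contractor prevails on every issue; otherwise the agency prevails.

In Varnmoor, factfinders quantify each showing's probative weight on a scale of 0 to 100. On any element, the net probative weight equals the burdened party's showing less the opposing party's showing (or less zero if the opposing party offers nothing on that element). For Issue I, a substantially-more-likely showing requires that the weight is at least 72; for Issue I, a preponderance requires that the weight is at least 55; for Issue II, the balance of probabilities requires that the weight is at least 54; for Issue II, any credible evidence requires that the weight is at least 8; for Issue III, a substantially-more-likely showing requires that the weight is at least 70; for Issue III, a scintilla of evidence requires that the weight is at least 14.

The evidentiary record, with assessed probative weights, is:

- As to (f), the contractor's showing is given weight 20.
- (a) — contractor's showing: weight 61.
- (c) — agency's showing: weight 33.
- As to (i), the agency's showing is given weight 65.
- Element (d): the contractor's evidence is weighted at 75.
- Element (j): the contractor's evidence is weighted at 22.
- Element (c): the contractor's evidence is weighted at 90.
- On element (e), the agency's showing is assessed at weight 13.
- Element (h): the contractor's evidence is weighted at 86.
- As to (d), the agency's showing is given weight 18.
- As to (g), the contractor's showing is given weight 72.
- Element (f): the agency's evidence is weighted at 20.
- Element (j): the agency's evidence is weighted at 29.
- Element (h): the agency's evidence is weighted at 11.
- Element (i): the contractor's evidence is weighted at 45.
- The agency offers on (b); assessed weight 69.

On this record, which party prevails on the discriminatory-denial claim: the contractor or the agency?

contractor

— Issue I —
Stage I.1 — burden on contractor; standard: a preponderance (weight is at least 55).
    (a): 61 ≥ 55 [met]
  Stage I.1 is satisfied; the onus moves to the agency.
Stage I.2 — burden on agency; standard: a substantially-more-likely showing (weight is at least 72).
    (b): 69 < 72 [not met]
  Not every element is met, so the agency fails to carry Stage I.2.
The analysis ends at Stage I.2; the contractor prevails on this issue.
— Issue II —
At Stage II.1 the contractor must meet the balance of probabilities (weight is at least 54): on (c) the weight is 90 less the opposing 33 gives net 57, which does reach 54, so (c) meets the standard; on (d) the weight is 75 less the opposing 18 gives net 57, which does reach 54, so (d) meets the standard.
  All elements met. The burden passes to the agency.
At Stage II.2 the agency must meet any credible evidence (weight is at least 8): on (e) the weight is 13, which does reach 8, so (e) meets the standard; on (f) the weight is 20 less the opposing 20 gives net 0, < 8, so (f) does not meet the standard.
  Stage II.2 not carried; the agency fails its burden.
The contractor prevails on this issue.
— Issue III —
Stage III.1 (contractor, a substantially-more-likely showing, weight is at least 70): (g) 72 ≥ 70 — meets; (h) net 86−11=75 ≥ 70 — meets.
  The contractor carries Stage III.1; the agency now bears the burden.
Stage III.2 (agency, a scintilla of evidence, weight is at least 14): (i) net 65−45=20 ≥ 14 — meets; (j) net 29−22=7 < 14 — fails.
  Not every element is met, so the agency fails to carry Stage III.2.
The analysis ends at Stage III.2; the contractor prevails on this issue.
Per-issue: Issue I → contractor; Issue II → contractor; Issue III → contractor. The contractor must prevail on every issue; overall, the contractor prevails.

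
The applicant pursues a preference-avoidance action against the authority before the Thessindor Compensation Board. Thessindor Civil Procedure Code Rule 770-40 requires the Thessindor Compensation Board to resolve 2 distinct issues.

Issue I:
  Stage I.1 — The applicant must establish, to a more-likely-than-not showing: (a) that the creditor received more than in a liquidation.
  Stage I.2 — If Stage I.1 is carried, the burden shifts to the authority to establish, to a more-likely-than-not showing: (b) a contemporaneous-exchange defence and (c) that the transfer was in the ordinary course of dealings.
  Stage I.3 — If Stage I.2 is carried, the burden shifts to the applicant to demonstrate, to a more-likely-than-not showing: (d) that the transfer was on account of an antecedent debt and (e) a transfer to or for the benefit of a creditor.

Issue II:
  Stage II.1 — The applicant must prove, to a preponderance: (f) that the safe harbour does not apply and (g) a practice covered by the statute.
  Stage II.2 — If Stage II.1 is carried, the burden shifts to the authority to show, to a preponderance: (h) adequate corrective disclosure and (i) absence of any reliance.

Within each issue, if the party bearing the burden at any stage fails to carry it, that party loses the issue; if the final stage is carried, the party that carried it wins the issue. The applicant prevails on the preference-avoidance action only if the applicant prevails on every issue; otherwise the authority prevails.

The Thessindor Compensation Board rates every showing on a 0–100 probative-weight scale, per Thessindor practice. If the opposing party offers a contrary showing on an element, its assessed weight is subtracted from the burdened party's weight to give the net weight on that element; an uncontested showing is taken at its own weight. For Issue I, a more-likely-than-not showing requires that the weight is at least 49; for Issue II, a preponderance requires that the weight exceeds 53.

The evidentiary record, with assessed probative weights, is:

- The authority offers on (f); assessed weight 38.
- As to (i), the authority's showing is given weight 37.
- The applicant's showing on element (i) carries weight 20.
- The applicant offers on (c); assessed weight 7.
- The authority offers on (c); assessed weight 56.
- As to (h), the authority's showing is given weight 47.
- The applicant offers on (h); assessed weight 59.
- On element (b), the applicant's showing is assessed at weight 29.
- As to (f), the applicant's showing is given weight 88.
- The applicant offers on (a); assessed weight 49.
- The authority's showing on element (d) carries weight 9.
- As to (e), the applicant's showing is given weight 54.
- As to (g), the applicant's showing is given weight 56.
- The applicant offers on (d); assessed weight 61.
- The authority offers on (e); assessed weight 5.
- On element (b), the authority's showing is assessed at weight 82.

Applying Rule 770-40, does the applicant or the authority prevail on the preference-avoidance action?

authority

— Issue I —
At Stage I.1 the applicant must meet a more-likely-than-not showing (weight is at least 49): on (a) the weight is 49, ≥ 49, so (a) meets the standard.
  Stage I.1 carried; the burden shifts to the authority.
At Stage I.2 the authority must meet a more-likely-than-not showing (weight is at least 49): on (b) the weight is 82 less the opposing 29 gives net 53, which does reach 49, so (b) meets the standard; on (c) the weight is 56 less the opposing 7 gives net 49, ≥ 49, so (c) meets the standard.
  Stage I.2 is satisfied; the onus moves to the applicant.
At Stage I.3 the applicant must meet a more-likely-than-not showing (weight is at least 49): on (d) the weight is 61 less the opposing 9 gives net 52, which does reach 49, so (d) meets the standard; on (e) the weight is 54 less the opposing 5 gives net 49, ≥ 49, so (e) meets the standard.
  Stage I.3 carried; the final stage is satisfied.
All stages carried — the applicant prevails on this issue.
— Issue II —
At Stage II.1 the applicant must meet a preponderance (weight exceeds 53): on (f) the weight is 88 less the opposing 38 gives net 50, ≤ 53, so (f) does not meet the standard; on (g) the weight is 56, > 53, so (g) meets the standard.
  Not every element is met, so the applicant fails to carry Stage II.1.
The authority prevails on this issue.
Per-issue: Issue I → applicant; Issue II → authority. The applicant must prevail on every issue; overall, the authority prevails.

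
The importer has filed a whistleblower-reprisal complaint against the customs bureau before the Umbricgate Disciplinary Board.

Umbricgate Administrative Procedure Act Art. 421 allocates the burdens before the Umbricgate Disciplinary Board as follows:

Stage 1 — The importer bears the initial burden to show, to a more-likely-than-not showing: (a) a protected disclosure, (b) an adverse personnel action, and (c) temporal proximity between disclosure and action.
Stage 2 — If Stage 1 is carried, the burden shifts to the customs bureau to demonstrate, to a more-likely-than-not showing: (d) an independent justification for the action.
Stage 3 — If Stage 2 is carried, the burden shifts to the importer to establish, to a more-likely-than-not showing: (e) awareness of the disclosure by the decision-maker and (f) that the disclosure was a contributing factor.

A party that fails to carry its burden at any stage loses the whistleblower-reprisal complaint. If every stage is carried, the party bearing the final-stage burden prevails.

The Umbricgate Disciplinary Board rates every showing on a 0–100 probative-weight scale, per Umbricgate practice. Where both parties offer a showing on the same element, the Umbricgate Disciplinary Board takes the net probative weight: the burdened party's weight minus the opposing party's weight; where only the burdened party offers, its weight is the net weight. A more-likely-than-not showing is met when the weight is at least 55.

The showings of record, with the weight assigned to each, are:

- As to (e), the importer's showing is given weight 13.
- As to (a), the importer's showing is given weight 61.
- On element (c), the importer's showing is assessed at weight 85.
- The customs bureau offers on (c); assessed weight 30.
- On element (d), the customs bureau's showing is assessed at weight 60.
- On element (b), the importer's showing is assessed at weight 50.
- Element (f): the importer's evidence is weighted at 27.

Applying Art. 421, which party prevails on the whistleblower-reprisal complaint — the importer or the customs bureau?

At Stage 1 the importer must meet a more-likely-than-not showing (weight is at least 55): on (a) the weight is 61, which does reach 55, so (a) meets the standard; on (b) the weight is 50, < 55, so (b) does not meet the standard; on (c) the weight is 85 less the opposing 30 gives net 55, which does reach 55, so (c) meets the standard.
  Not every element is met, so the importer fails to carry Stage 1.
The analysis ends at Stage 1; the customs bureau prevails.

customs bureau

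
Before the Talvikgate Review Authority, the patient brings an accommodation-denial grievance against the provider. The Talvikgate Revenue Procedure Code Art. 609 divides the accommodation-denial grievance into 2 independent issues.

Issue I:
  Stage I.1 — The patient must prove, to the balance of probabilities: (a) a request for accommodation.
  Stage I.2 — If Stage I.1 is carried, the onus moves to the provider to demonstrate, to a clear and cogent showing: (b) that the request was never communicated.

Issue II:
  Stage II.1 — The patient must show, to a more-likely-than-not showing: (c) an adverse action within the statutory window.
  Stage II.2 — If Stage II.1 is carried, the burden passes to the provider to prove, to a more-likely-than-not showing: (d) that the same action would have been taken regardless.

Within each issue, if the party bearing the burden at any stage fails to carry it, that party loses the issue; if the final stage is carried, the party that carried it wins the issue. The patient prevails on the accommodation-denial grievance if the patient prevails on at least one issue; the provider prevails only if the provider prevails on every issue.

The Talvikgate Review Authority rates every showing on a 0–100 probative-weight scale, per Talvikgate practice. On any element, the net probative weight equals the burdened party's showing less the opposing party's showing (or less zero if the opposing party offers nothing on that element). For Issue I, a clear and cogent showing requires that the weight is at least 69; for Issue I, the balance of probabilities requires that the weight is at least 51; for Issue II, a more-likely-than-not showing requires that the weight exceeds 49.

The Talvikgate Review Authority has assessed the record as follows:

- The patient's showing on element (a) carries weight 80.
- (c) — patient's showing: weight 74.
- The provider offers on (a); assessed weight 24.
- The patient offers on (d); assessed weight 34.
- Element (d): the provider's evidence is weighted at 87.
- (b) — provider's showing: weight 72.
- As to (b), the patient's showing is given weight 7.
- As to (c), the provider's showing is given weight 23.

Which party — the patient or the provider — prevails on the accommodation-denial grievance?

— Issue I —
At Stage I.1 the patient must meet the balance of probabilities (weight is at least 51): on (a) the weight is 80 less the opposing 24 gives net 56, which does reach 51, so (a) meets the standard.
  Stage I.1 is satisfied; the onus moves to the provider.
At Stage I.2 the provider must meet a clear and cogent showing (weight is at least 69): on (b) the weight is 72 less the opposing 7 gives net 65, which does not reach 69, so (b) does not meet the standard.
  Stage I.2 not carried; the provider fails its burden.
The patient prevails on this issue.
— Issue II —
Stage II.1 — burden on patient; standard: a more-likely-than-not showing (weight exceeds 49).
    (c): 74 − 23 = 51 > 49 [met]
  Stage II.1 is satisfied; the onus moves to the provider.
Stage II.2 — burden on provider; standard: a more-likely-than-not showing (weight exceeds 49).
    (d): 87 − 34 = 53 > 49 [met]
  The provider carries the last stage.
Every stage carried; the provider prevails on this issue.
Per-issue: Issue I → patient; Issue II → provider. The patient must prevail on at least one issue; overall, the patient prevails.

patient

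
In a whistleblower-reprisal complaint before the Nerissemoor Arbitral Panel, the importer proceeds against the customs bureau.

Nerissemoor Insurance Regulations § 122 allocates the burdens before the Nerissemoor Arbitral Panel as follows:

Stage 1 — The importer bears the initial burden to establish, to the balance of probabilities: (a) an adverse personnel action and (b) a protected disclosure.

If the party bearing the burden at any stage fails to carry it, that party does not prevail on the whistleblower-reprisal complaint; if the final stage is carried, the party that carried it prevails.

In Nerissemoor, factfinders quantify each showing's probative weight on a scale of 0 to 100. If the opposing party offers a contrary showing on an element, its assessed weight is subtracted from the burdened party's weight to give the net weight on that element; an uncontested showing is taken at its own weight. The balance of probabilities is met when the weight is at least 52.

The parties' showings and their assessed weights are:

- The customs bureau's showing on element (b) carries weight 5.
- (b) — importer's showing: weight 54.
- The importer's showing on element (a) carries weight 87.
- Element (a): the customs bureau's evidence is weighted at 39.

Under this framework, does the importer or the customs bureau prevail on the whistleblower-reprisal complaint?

customs bureau

At Stage 1 the importer must meet the balance of probabilities (weight is at least 52): on (a) the weight is 87 less the opposing 39 gives net 48, which does not reach 52, so (a) does not meet the standard; on (b) the weight is 54 less the opposing 5 gives net 49, < 52, so (b) does not meet the standard.
  Not every element is met, so the importer fails to carry Stage 1.
The analysis ends at Stage 1; the customs bureau prevails.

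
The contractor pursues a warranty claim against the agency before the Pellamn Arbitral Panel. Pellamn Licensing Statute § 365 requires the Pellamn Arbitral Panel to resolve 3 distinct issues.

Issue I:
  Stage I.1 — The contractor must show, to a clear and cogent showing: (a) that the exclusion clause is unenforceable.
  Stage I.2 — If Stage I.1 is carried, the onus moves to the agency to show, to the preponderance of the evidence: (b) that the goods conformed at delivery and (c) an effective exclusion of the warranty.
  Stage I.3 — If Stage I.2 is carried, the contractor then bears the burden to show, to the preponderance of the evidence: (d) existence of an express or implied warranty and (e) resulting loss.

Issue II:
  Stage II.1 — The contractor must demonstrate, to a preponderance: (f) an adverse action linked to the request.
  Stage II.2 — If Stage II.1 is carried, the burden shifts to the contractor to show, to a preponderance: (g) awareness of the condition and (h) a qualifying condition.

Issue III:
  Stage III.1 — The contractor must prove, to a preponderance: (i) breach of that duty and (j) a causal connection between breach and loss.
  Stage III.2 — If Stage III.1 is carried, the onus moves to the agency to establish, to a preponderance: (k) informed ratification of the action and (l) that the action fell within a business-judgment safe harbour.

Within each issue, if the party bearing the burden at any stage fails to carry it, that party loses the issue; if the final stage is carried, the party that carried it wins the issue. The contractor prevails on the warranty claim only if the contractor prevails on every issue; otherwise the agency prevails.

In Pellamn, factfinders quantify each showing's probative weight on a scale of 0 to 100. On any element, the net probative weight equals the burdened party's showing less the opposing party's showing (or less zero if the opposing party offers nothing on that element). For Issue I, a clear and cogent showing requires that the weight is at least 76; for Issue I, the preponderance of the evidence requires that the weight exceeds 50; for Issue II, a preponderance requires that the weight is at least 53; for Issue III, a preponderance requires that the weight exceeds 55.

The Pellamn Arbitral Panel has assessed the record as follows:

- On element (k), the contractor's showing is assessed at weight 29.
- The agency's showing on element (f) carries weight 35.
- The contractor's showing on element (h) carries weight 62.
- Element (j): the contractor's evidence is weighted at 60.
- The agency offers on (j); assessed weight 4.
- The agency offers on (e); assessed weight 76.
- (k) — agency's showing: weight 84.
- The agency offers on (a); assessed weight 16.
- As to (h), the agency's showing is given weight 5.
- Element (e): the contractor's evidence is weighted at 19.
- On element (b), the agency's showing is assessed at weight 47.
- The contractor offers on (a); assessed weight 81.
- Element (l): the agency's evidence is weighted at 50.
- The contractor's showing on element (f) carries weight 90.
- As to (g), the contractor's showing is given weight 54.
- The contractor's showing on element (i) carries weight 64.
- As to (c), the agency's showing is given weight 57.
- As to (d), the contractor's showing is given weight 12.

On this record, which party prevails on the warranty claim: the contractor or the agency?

— Issue I —
Stage I.1 — burden on contractor; standard: a clear and cogent showing (weight is at least 76).
    (a): 81 − 16 = 65 < 76 [not met]
  Not every element is met, so the contractor fails to carry Stage I.1.
The analysis ends at Stage I.1; the agency prevails on this issue.
— Issue II —
Stage II.1 — burden on contractor; standard: a preponderance (weight is at least 53).
    (f): 90 − 35 = 55 ≥ 53 [met]
  All elements met. The contractor retains the burden for Stage II.2.
Stage II.2 — burden on contractor; standard: a preponderance (weight is at least 53).
    (g): 54 ≥ 53 [met]
    (h): 62 − 5 = 57 ≥ 53 [met]
  Stage II.2 carried; the final stage is satisfied.
All stages carried — the contractor prevails on this issue.
— Issue III —
At Stage III.1 the contractor must meet a preponderance (weight exceeds 55): on (i) the weight is 64, which does exceed 55, so (i) meets the standard; on (j) the weight is 60 less the opposing 4 gives net 56, which does exceed 55, so (j) meets the standard.
  Stage III.1 is satisfied; the onus moves to the agency.
At Stage III.2 the agency must meet a preponderance (weight exceeds 55): on (k) the weight is 84 less the opposing 29 gives net 55, ≤ 55, so (k) does not meet the standard; on (l) the weight is 50, ≤ 55, so (l) does not meet the standard.
  Not every element is met, so the agency fails to carry Stage III.2.
The contractor prevails on this issue.
Per-issue: Issue I → agency; Issue II → contractor; Issue III → contractor. The contractor must prevail on every issue; overall, the agency prevails.

agency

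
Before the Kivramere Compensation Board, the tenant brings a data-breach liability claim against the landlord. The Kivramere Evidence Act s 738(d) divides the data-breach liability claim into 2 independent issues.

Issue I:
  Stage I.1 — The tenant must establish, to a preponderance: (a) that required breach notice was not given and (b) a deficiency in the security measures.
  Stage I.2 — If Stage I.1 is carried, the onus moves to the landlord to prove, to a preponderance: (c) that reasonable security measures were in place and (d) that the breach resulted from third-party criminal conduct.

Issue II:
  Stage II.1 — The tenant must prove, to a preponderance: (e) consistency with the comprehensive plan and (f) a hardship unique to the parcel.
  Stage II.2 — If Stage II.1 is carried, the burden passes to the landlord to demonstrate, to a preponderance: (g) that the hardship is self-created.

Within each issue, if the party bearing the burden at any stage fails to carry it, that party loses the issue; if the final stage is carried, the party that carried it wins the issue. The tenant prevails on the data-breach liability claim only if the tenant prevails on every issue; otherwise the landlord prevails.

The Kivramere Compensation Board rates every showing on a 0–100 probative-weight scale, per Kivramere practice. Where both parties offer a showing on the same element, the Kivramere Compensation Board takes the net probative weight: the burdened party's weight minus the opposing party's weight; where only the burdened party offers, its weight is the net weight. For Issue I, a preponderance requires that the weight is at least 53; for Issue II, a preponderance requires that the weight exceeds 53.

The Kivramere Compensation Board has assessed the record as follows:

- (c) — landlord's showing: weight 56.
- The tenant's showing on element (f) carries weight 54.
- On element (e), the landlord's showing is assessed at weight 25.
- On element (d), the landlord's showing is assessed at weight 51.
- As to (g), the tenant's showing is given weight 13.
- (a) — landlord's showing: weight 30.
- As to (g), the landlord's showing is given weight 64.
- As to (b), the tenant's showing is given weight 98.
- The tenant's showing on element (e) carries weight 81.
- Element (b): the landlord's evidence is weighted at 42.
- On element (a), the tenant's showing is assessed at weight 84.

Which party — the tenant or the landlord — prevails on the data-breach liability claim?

tenant

— Issue I —
Stage I.1 — burden on tenant; standard: a preponderance (weight is at least 53).
    (a): 84 − 30 = 54 ≥ 53 [met]
    (b): 98 − 42 = 56 ≥ 53 [met]
  All elements met. The burden passes to the landlord.
Stage I.2 — burden on landlord; standard: a preponderance (weight is at least 53).
    (c): 56 ≥ 53 [met]
    (d): 51 < 53 [not met]
  Not every element is met, so the landlord fails to carry Stage I.2.
So the tenant prevails on this issue.
— Issue II —
Stage II.1 (tenant, a preponderance, weight exceeds 53): (e) net 81−25=56 > 53 — meets; (f) 54 > 53 — meets.
  Stage II.1 is satisfied; the onus moves to the landlord.
Stage II.2 (landlord, a preponderance, weight exceeds 53): (g) net 64−13=51 ≤ 53 — fails.
  The landlord does not carry Stage II.2.
The tenant prevails on this issue.
Per-issue: Issue I → tenant; Issue II → tenant. The tenant must prevail on every issue; overall, the tenant prevails.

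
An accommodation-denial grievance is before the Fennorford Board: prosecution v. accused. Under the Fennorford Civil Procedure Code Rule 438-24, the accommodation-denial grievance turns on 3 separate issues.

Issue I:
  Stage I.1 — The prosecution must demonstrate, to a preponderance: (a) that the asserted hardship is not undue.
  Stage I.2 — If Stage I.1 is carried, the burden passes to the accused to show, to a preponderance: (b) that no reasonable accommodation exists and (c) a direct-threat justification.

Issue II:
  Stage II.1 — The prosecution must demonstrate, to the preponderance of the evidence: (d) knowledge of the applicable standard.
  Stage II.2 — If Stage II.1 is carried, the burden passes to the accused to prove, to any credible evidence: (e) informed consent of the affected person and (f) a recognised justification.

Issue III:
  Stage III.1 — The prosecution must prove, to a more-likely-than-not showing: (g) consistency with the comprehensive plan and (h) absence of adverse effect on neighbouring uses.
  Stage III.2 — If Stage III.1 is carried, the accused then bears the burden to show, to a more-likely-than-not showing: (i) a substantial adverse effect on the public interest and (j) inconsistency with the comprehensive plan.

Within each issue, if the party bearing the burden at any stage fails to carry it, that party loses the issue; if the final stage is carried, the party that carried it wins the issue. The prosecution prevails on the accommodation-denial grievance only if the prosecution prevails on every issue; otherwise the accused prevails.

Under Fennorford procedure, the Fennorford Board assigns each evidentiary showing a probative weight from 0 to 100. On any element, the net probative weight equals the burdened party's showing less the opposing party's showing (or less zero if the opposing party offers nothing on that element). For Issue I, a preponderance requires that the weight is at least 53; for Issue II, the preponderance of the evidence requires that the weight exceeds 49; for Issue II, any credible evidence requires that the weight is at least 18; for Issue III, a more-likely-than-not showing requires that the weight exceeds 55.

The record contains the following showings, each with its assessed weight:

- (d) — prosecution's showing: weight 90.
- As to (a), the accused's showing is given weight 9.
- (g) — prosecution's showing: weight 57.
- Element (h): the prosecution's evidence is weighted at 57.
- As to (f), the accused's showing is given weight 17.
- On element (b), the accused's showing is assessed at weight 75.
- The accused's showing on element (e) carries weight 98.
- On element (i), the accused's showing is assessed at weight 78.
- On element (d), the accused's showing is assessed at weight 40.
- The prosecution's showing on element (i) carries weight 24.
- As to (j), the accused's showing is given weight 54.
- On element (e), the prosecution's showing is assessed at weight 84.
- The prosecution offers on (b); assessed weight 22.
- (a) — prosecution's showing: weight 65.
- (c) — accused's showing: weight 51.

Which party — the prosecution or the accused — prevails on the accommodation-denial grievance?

— Issue I —
Stage I.1 (prosecution, a preponderance, weight is at least 53): (a) net 65−9=56 ≥ 53 — meets.
  Stage I.1 carried; the burden shifts to the accused.
Stage I.2 (accused, a preponderance, weight is at least 53): (b) net 75−22=53 ≥ 53 — meets; (c) 51 < 53 — fails.
  The accused does not carry Stage I.2.
So the prosecution prevails on this issue.
— Issue II —
Stage II.1 (prosecution, the preponderance of the evidence, weight exceeds 49): (d) net 90−40=50 > 49 — meets.
  Stage II.1 carried; the burden shifts to the accused.
Stage II.2 (accused, any credible evidence, weight is at least 18): (e) net 98−84=14 < 18 — fails; (f) 17 < 18 — fails.
  The accused does not carry Stage II.2.
So the prosecution prevails on this issue.
— Issue III —
Stage III.1 (prosecution, a more-likely-than-not showing, weight exceeds 55): (g) 57 > 55 — meets; (h) 57 > 55 — meets.
  Stage III.1 is satisfied; the onus moves to the accused.
Stage III.2 (accused, a more-likely-than-not showing, weight exceeds 55): (i) net 78−24=54 ≤ 55 — fails; (j) 54 ≤ 55 — fails.
  Stage III.2 not carried; the accused fails its burden.
The analysis ends at Stage III.2; the prosecution prevails on this issue.
Per-issue: Issue I → prosecution; Issue II → prosecution; Issue III → prosecution. The prosecution must prevail on every issue; overall, the prosecution prevails.

prosecution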